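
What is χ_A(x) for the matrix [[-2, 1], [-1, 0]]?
xI - A = [[x + 2, -1], [1, x]].

Expanding det(xI - A) along the first row:
det(xI - A) = + (x + 2)·det([[x]]) - (-1)·det([[1]]).

Evaluating gives χ_A(x) = x^2 + 2x + 1 = (x + 1)^2.

χ_A(x) = (x + 1)^2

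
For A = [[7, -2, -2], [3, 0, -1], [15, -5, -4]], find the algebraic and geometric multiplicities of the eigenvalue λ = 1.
algebraic multiplicity 3, geometric multiplicity 2

The characteristic polynomial is (x - 1)^3, so the factor x - 1 appears with exponent 3: the algebraic multiplicity is 3.

rank(A - I) = 1, so the eigenspace has dimension 3 - 1 = 2: the geometric multiplicity is 2.

Since 2 < 3, A is not diagonalizable.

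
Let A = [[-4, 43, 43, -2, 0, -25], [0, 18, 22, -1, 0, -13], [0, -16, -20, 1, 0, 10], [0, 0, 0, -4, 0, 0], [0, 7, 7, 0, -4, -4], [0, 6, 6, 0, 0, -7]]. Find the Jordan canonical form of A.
The characteristic polynomial is det(xI - A) = (x + 1)(x + 4)^5, so the eigenvalues are -4 (algebraic multiplicity 5), -1 (algebraic multiplicity 1).

For λ = -4: rank(A + 4I) = 3, rank((A + 4I)^2) = 1. The eigenspace has dimension 6 - 3 = 3, so there are 3 Jordan blocks; the rank sequence gives block sizes [2, 2, 1].

For λ = -1: algebraic multiplicity 1 gives one 1×1 block.

Assembling the blocks gives the Jordan form J above.

J = [[-4, 1, 0, 0, 0, 0], [0, -4, 0, 0, 0, 0], [0, 0, -4, 1, 0, 0], [0, 0, 0, -4, 0, 0], [0, 0, 0, 0, -4, 0], [0, 0, 0, 0, 0, -1]]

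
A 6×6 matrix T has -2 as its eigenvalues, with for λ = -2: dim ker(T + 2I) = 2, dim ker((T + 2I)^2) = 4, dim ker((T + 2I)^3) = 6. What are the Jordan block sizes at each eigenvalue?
Jordan blocks: (-2, 3), (-2, 3)

λ = -2: successive nullity increments [2, 2, 2] count blocks of size ≥ k; block sizes are [3, 3].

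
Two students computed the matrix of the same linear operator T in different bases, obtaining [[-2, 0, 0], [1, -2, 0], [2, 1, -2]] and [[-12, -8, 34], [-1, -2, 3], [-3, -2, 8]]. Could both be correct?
Yes.

Two matrices over a field are similar if and only if they have the same invariant factors.

Both A and B have characteristic polynomial (x + 2)^3 and minimal polynomial (x + 2)^3. Computing further, both have invariant factors (x + 2)^3. Hence A and B are similar.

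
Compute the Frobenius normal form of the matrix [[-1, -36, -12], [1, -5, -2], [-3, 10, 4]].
R = [[0, 0, -12], [1, 0, -1], [0, 1, -2]]

The invariant factors of A (the non-unit diagonal entries of the Smith normal form of xI - A over ℚ[x]) are (x + 3)(x^2 - x + 4), each dividing the next. The characteristic polynomial is their product, (x + 3)(x^2 - x + 4).

The rational canonical form is the block-diagonal matrix of companion matrices C(f_i):
R = [[0, 0, -12], [1, 0, -1], [0, 1, -2]].

Note the characteristic polynomial does not split into linear factors over ℚ, so A has no Jordan form over ℚ; the rational canonical form exists over any field.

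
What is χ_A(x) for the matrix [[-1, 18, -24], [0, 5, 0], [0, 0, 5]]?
xI - A = [[x + 1, -18, 24], [0, x - 5, 0], [0, 0, x - 5]].

Expanding det(xI - A) along the first row:
det(xI - A) = + (x + 1)·det([[x - 5, 0], [0, x - 5]]) - (-18)·det([[0, 0], [0, x - 5]]) + (24)·det([[0, x - 5], [0, 0]]).

Evaluating gives χ_A(x) = x^3 - 9x^2 + 15x + 25 = (x - 5)^2(x + 1).

χ_A(x) = (x - 5)^2(x + 1)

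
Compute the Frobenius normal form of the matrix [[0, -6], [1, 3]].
The invariant factors of A (the non-unit diagonal entries of the Smith normal form of xI - A over ℚ[x]) are x^2 - 3x + 6, each dividing the next. The characteristic polynomial is their product, x^2 - 3x + 6.

The rational canonical form is the block-diagonal matrix of companion matrices C(f_i):
R = [[0, -6], [1, 3]].

Note the characteristic polynomial does not split into linear factors over ℚ, so A has no Jordan form over ℚ; the rational canonical form exists over any field.

R = [[0, -6], [1, 3]]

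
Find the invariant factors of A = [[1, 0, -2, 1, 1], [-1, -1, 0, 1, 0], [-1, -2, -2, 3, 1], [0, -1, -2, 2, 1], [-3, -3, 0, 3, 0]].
The Jordan structure of A has elementary divisors x^2, x^2, x. Arranging the block sizes at each eigenvalue in decreasing order and taking row products gives the invariant factors.

Invariant factors (smallest first, each dividing the next): x, x^2, x^2.

Check: the last factor x^2 is the minimal polynomial, and the product x^5 is the characteristic polynomial.

x, x^2, x^2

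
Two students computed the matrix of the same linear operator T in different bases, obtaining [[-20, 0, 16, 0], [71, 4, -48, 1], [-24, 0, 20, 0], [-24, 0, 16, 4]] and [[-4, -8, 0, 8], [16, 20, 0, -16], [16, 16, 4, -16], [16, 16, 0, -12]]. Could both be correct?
Both have characteristic polynomial (x - 4)^3(x + 4), but the minimal polynomial of A is (x - 4)^2(x + 4) while the minimal polynomial of B is (x - 4)(x + 4). The minimal polynomial is a similarity invariant, so A and B are not similar.

No.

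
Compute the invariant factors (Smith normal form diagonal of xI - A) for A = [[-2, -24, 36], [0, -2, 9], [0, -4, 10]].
The Jordan structure of A has elementary divisors (x + 2), (x - 4)^2. Arranging the block sizes at each eigenvalue in decreasing order and taking row products gives the invariant factors.

Invariant factors (smallest first, each dividing the next): (x - 4)^2(x + 2).

Check: the last factor (x - 4)^2(x + 2) is the minimal polynomial, and the product (x - 4)^2(x + 2) is the characteristic polynomial.

(x - 4)^2(x + 2)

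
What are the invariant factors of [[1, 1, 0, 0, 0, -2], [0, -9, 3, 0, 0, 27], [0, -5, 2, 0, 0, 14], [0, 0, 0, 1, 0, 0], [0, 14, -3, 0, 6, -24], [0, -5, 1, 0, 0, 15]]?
The Jordan structure of A has elementary divisors (x - 1)^3, (x - 1), (x - 6)^2. Arranging the block sizes at each eigenvalue in decreasing order and taking row products gives the invariant factors.

Invariant factors (smallest first, each dividing the next): x - 1, (x - 6)^2(x - 1)^3.

Check: the last factor (x - 6)^2(x - 1)^3 is the minimal polynomial, and the product (x - 6)^2(x - 1)^4 is the characteristic polynomial.

x - 1, (x - 6)^2(x - 1)^3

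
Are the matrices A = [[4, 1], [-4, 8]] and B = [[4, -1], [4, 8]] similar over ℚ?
Yes.

Two matrices over a field are similar if and only if they have the same invariant factors.

Both A and B have characteristic polynomial (x - 6)^2 and minimal polynomial (x - 6)^2. Computing further, both have invariant factors (x - 6)^2. Hence A and B are similar.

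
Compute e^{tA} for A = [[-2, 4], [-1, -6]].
A has Jordan form J = [[-4, 1], [0, -4]] with A = PJP^{-1}, so e^{tA} = P e^{tJ} P^{-1}.

For a Jordan block J_k(λ), e^{tJ_k(λ)} = e^{λt} · (I + tN + t^2 N^2/2! + ... + t^{k-1} N^{k-1}/(k-1)!) where N is the nilpotent superdiagonal part.

Assembling the blocks and conjugating back gives the entries of e^{tA} as shown above.

e^{tA} = [[(2*t + 1)*e^{-4*t}, 4*t*e^{-4*t}], [-t*e^{-4*t}, (1 - 2*t)*e^{-4*t}]]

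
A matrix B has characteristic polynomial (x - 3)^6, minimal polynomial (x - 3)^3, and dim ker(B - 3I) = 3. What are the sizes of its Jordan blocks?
λ = 3: algebraic multiplicity 6 (exponent in χ_B), largest block size 3 (exponent in m_B), 3 blocks (geometric multiplicity). These force block sizes [3, 2, 1].

Jordan blocks: (3, 3), (3, 2), (3, 1)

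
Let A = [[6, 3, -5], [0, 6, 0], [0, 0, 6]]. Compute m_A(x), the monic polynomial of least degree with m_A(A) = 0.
m_A(x) = (x - 6)^2

The characteristic polynomial factors as (x - 6)^3. The minimal polynomial is ∏(x - λ)^{k_λ} where k_λ is the size of the largest Jordan block at λ.

For λ = 6: rank(A - 6I) = 1, and the largest Jordan block has size 2 (the smallest k with rank((A - 6I)^k) = rank((A - 6I)^(k+1))).

So m_A(x) = (x - 6)^2.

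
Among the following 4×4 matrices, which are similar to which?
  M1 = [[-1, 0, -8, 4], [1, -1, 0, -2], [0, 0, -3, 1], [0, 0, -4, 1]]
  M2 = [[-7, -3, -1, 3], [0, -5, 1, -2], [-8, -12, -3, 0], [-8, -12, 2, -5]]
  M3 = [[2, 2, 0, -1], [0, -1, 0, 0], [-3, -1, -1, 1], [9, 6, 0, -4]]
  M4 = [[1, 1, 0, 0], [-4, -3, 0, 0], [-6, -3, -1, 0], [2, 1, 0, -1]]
Characteristic polynomials: χ_{M1} = (x + 1)^4, χ_{M2} = (x + 5)^4, χ_{M3} = (x + 1)^4, χ_{M4} = (x + 1)^4.

{M1, M3}: invariant factors (x + 1)^2, (x + 1)^2.

{M2}: invariant factors x + 5, (x + 5)^3.

{M4}: invariant factors x + 1, x + 1, (x + 1)^2.

Matrices are similar if and only if their invariant-factor lists agree; the partition into similarity classes is {M1, M3}, {M2}, {M4}.

3 classes: {M1, M3}, {M2}, {M4}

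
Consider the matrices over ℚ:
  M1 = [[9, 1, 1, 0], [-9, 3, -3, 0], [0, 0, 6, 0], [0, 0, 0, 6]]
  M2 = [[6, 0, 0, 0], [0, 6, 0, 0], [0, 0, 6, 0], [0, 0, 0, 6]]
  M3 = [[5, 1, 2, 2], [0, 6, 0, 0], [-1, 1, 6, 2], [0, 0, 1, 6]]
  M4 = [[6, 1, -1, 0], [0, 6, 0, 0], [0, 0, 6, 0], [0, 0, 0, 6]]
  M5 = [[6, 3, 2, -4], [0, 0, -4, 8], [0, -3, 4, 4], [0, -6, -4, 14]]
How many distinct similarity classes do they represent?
Characteristic polynomials: χ_{M1} = (x - 6)^4, χ_{M2} = (x - 6)^4, χ_{M3} = (x - 6)^3(x - 5), χ_{M4} = (x - 6)^4, χ_{M5} = (x - 6)^4.

{M1, M4, M5}: invariant factors x - 6, x - 6, (x - 6)^2.

{M2}: invariant factors x - 6, x - 6, x - 6, x - 6.

{M3}: invariant factors x - 6, (x - 6)^2(x - 5).

Matrices are similar if and only if their invariant-factor lists agree; the partition into similarity classes is {M1, M4, M5}, {M2}, {M3}.

3 classes: {M1, M4, M5}, {M2}, {M3}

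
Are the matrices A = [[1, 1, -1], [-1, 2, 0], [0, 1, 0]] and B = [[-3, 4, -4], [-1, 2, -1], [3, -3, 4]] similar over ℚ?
Both have characteristic polynomial (x - 1)^3, but the minimal polynomial of A is (x - 1)^3 while the minimal polynomial of B is (x - 1)^2. The minimal polynomial is a similarity invariant, so A and B are not similar.

No.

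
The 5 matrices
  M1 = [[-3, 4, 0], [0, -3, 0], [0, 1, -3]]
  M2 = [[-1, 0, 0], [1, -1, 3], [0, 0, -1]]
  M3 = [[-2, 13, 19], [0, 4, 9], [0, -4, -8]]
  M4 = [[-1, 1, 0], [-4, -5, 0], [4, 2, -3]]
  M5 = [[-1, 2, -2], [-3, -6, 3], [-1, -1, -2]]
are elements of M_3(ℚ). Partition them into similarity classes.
Characteristic polynomials: χ_{M1} = (x + 3)^3, χ_{M2} = (x + 1)^3, χ_{M3} = (x + 2)^3, χ_{M4} = (x + 3)^3, χ_{M5} = (x + 3)^3.

{M1, M4, M5}: invariant factors x + 3, (x + 3)^2.

{M2}: invariant factors x + 1, (x + 1)^2.

{M3}: invariant factors (x + 2)^3.

Matrices are similar if and only if their invariant-factor lists agree; the partition into similarity classes is {M1, M4, M5}, {M2}, {M3}.

3 classes: {M1, M4, M5}, {M2}, {M3}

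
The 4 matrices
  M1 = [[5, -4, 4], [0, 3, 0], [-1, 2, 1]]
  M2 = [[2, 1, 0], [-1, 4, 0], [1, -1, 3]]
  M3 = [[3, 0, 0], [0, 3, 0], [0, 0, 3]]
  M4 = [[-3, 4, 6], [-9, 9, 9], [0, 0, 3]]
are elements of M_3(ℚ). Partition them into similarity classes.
2 classes: {M1, M2, M4}, {M3}

Characteristic polynomials: χ_{M1} = (x - 3)^3, χ_{M2} = (x - 3)^3, χ_{M3} = (x - 3)^3, χ_{M4} = (x - 3)^3.

{M1, M2, M4}: invariant factors x - 3, (x - 3)^2.

{M3}: invariant factors x - 3, x - 3, x - 3.

Matrices are similar if and only if their invariant-factor lists agree; the partition into similarity classes is {M1, M2, M4}, {M3}.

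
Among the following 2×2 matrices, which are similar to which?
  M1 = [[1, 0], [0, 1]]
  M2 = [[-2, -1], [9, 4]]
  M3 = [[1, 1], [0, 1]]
Characteristic polynomials: χ_{M1} = (x - 1)^2, χ_{M2} = (x - 1)^2, χ_{M3} = (x - 1)^2.

{M1}: invariant factors x - 1, x - 1.

{M2, M3}: invariant factors (x - 1)^2.

Matrices are similar if and only if their invariant-factor lists agree; the partition into similarity classes is {M1}, {M2, M3}.

2 classes: {M1}, {M2, M3}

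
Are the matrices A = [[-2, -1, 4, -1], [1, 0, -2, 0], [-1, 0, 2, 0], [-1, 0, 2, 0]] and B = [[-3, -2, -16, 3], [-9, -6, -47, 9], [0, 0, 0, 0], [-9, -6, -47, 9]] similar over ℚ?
Two matrices over a field are similar if and only if they have the same invariant factors.

Both A and B have characteristic polynomial x^4 and minimal polynomial x^3. Computing further, both have invariant factors x, x^3. Hence A and B are similar.

Yes.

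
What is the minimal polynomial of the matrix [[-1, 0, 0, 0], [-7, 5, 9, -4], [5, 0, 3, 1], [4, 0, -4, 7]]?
The characteristic polynomial factors as (x - 5)^3(x + 1). The minimal polynomial is ∏(x - λ)^{k_λ} where k_λ is the size of the largest Jordan block at λ.

For λ = -1: rank(A + I) = 3, and the largest Jordan block has size 1 (the smallest k with rank((A + I)^k) = rank((A + I)^(k+1))).
For λ = 5: rank(A - 5I) = 3, and the largest Jordan block has size 3 (the smallest k with rank((A - 5I)^k) = rank((A - 5I)^(k+1))).

So m_A(x) = (x - 5)^3(x + 1).

m_A(x) = (x - 5)^3(x + 1)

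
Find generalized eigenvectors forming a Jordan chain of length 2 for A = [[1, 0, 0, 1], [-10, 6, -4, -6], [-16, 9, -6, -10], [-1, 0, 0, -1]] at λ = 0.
We seek v_1 ∈ ker(A^2) \ ker(A), then set v_{i+1} = A v_i.

One such chain is v_1 = [[-1, -1, 1, 0]]^T, v_2 = [[-1, 0, 1, 1]]^T. Check: A v_2 = [[0, 0, 0, 0]]^T = 0.

v_1 = [[-1, -1, 1, 0]]^T, v_2 = [[-1, 0, 1, 1]]^T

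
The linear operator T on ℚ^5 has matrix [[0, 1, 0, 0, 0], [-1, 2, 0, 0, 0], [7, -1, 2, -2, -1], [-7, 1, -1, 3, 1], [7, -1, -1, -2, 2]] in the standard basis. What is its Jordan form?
J = [[1, 1, 0, 0, 0], [0, 1, 0, 0, 0], [0, 0, 1, 0, 0], [0, 0, 0, 3, 1], [0, 0, 0, 0, 3]]

The characteristic polynomial is det(xI - A) = (x - 3)^2(x - 1)^3, so the eigenvalues are 1 (algebraic multiplicity 3), 3 (algebraic multiplicity 2).

For λ = 1: rank(A - I) = 3, rank((A - I)^2) = 2. The eigenspace has dimension 5 - 3 = 2, so there are 2 Jordan blocks; the rank sequence gives block sizes [2, 1].

For λ = 3: rank(A - 3I) = 4, rank((A - 3I)^2) = 3. The eigenspace has dimension 5 - 4 = 1, so there is 1 Jordan block; the rank sequence gives block sizes [2].

Assembling the blocks gives the Jordan form J above.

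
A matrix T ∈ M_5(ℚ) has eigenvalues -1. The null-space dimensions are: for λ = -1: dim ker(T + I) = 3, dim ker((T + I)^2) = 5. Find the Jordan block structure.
Jordan blocks: (-1, 2), (-1, 2), (-1, 1)

λ = -1: successive nullity increments [3, 2] count blocks of size ≥ k; block sizes are [2, 2, 1].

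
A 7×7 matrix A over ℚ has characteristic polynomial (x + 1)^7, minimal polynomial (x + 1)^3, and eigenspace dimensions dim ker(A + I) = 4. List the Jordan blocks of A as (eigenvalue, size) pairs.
Jordan blocks: (-1, 3), (-1, 2), (-1, 1), (-1, 1)

λ = -1: algebraic multiplicity 7 (exponent in χ_A), largest block size 3 (exponent in m_A), 4 blocks (geometric multiplicity). These force block sizes [3, 2, 1, 1].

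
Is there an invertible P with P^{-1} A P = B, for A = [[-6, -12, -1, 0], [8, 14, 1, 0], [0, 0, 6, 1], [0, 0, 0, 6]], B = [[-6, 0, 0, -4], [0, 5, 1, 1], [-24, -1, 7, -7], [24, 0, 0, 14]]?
Both have characteristic polynomial (x - 6)^3(x - 2), but the minimal polynomial of A is (x - 6)^3(x - 2) while the minimal polynomial of B is (x - 6)^2(x - 2). The minimal polynomial is a similarity invariant, so A and B are not similar.

No.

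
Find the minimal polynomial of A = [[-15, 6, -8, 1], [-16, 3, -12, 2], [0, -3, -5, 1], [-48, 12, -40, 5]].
The characteristic polynomial factors as (x + 3)^4. The minimal polynomial is ∏(x - λ)^{k_λ} where k_λ is the size of the largest Jordan block at λ.

For λ = -3: rank(A + 3I) = 2, and the largest Jordan block has size 2 (the smallest k with rank((A + 3I)^k) = rank((A + 3I)^(k+1))).

So m_A(x) = (x + 3)^2.

m_A(x) = (x + 3)^2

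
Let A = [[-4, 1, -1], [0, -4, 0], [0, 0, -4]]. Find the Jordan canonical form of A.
The characteristic polynomial is det(xI - A) = (x + 4)^3, so the eigenvalues are -4 (algebraic multiplicity 3).

For λ = -4: rank(A + 4I) = 1, rank((A + 4I)^2) = 0. The eigenspace has dimension 3 - 1 = 2, so there are 2 Jordan blocks; the rank sequence gives block sizes [2, 1].

Assembling the blocks gives the Jordan form J above.

J = [[-4, 1, 0], [0, -4, 0], [0, 0, -4]]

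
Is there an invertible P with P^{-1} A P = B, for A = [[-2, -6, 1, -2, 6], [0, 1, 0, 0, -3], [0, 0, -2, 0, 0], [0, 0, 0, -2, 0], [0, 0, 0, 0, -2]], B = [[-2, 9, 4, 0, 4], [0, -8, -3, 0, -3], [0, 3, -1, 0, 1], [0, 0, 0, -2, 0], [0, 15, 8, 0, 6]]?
Two matrices over a field are similar if and only if they have the same invariant factors.

Both A and B have characteristic polynomial (x - 1)(x + 2)^4 and minimal polynomial (x - 1)(x + 2)^2. Computing further, both have invariant factors x + 2, x + 2, (x - 1)(x + 2)^2. Hence A and B are similar.

Yes.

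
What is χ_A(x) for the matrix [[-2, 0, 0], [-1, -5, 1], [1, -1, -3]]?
χ_A(x) = (x + 2)(x + 4)^2

xI - A = [[x + 2, 0, 0], [1, x + 5, -1], [-1, 1, x + 3]].

Expanding det(xI - A) along the first row:
det(xI - A) = + (x + 2)·det([[x + 5, -1], [1, x + 3]]) - (0)·det([[1, -1], [-1, x + 3]]) + (0)·det([[1, x + 5], [-1, 1]]).

Evaluating gives χ_A(x) = x^3 + 10x^2 + 32x + 32 = (x + 2)(x + 4)^2.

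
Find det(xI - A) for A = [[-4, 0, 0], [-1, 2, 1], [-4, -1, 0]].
χ_A(x) = (x - 1)^2(x + 4)

xI - A = [[x + 4, 0, 0], [1, x - 2, -1], [4, 1, x]].

Expanding det(xI - A) along the first row:
det(xI - A) = + (x + 4)·det([[x - 2, -1], [1, x]]) - (0)·det([[1, -1], [4, x]]) + (0)·det([[1, x - 2], [4, 1]]).

Evaluating gives χ_A(x) = x^3 + 2x^2 - 7x + 4 = (x - 1)^2(x + 4).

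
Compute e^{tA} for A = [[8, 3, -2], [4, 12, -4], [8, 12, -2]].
A has Jordan form J = [[6, 1, 0], [0, 6, 0], [0, 0, 6]] with A = PJP^{-1}, so e^{tA} = P e^{tJ} P^{-1}.

For a Jordan block J_k(λ), e^{tJ_k(λ)} = e^{λt} · (I + tN + t^2 N^2/2! + ... + t^{k-1} N^{k-1}/(k-1)!) where N is the nilpotent superdiagonal part.

Assembling the blocks and conjugating back gives the entries of e^{tA} as shown above.

e^{tA} = [[(2*t + 1)*e^{6*t}, 3*t*e^{6*t}, -2*t*e^{6*t}], [4*t*e^{6*t}, (6*t + 1)*e^{6*t}, -4*t*e^{6*t}], [8*t*e^{6*t}, 12*t*e^{6*t}, (1 - 8*t)*e^{6*t}]]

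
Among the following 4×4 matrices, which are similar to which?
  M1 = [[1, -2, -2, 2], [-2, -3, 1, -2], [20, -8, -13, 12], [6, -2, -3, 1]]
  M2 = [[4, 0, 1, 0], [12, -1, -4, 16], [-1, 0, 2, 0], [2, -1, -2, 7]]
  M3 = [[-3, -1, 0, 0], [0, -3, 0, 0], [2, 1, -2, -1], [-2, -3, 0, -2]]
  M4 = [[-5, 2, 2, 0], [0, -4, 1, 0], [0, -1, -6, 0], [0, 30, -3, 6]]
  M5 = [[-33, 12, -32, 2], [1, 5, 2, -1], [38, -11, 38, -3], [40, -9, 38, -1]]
Characteristic polynomials: χ_{M1} = (x + 3)^3(x + 5), χ_{M2} = (x - 3)^4, χ_{M3} = (x + 2)^2(x + 3)^2, χ_{M4} = (x - 6)(x + 5)^3, χ_{M5} = (x - 4)^3(x + 3).

{M1}: invariant factors x + 3, (x + 3)^2(x + 5).

{M2}: invariant factors (x - 3)^2, (x - 3)^2.

{M3}: invariant factors (x + 2)^2(x + 3)^2.

{M4}: invariant factors x + 5, (x - 6)(x + 5)^2.

{M5}: invariant factors x - 4, (x - 4)^2(x + 3).

Matrices are similar if and only if their invariant-factor lists agree; the partition into similarity classes is {M1}, {M2}, {M3}, {M4}, {M5}.

5 classes: {M1}, {M2}, {M3}, {M4}, {M5}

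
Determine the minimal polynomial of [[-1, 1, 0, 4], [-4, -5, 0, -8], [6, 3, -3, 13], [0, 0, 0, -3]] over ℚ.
m_A(x) = (x + 3)^2

The characteristic polynomial factors as (x + 3)^4. The minimal polynomial is ∏(x - λ)^{k_λ} where k_λ is the size of the largest Jordan block at λ.

For λ = -3: rank(A + 3I) = 2, and the largest Jordan block has size 2 (the smallest k with rank((A + 3I)^k) = rank((A + 3I)^(k+1))).

So m_A(x) = (x + 3)^2.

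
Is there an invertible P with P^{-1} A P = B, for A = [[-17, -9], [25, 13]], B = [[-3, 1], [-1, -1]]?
Two matrices over a field are similar if and only if they have the same invariant factors.

Both A and B have characteristic polynomial (x + 2)^2 and minimal polynomial (x + 2)^2. Computing further, both have invariant factors (x + 2)^2. Hence A and B are similar.

Yes.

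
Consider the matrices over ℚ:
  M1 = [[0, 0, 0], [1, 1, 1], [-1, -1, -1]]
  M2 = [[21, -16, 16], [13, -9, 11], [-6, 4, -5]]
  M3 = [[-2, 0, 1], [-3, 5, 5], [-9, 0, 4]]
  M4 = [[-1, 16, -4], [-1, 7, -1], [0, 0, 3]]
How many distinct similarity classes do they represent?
3 classes: {M1}, {M2, M3}, {M4}

Characteristic polynomials: χ_{M1} = x^3, χ_{M2} = (x - 5)(x - 1)^2, χ_{M3} = (x - 5)(x - 1)^2, χ_{M4} = (x - 3)^3.

{M1}: invariant factors x, x^2.

{M2, M3}: invariant factors (x - 5)(x - 1)^2.

{M4}: invariant factors x - 3, (x - 3)^2.

Matrices are similar if and only if their invariant-factor lists agree; the partition into similarity classes is {M1}, {M2, M3}, {M4}.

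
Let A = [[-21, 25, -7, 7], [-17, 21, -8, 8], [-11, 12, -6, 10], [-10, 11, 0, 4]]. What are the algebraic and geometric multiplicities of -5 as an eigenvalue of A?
algebraic multiplicity 2, geometric multiplicity 1

The characteristic polynomial is (x - 4)^2(x + 5)^2, so the factor x + 5 appears with exponent 2: the algebraic multiplicity is 2.

rank(A + 5I) = 3, so the eigenspace has dimension 4 - 3 = 1: the geometric multiplicity is 1.

Since 1 < 2, A is not diagonalizable.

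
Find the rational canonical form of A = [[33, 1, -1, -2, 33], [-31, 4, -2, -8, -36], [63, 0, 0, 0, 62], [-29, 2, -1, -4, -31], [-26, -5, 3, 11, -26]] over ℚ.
R = [[0, 0, 0, 0, -36], [1, 0, 0, 0, 33], [0, 1, 0, 0, -10], [0, 0, 1, 0, -11], [0, 0, 0, 1, 7]]

The invariant factors of A (the non-unit diagonal entries of the Smith normal form of xI - A over ℚ[x]) are (x - 4)(x - 3)(x^3 - x + 3), each dividing the next. The characteristic polynomial is their product, (x - 4)(x - 3)(x^3 - x + 3).

The rational canonical form is the block-diagonal matrix of companion matrices C(f_i):
R = [[0, 0, 0, 0, -36], [1, 0, 0, 0, 33], [0, 1, 0, 0, -10], [0, 0, 1, 0, -11], [0, 0, 0, 1, 7]].

Note the characteristic polynomial does not split into linear factors over ℚ, so A has no Jordan form over ℚ; the rational canonical form exists over any field.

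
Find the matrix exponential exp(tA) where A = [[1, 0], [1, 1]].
e^{tA} = [[e^{t}, 0], [t*e^{t}, e^{t}]]

A has Jordan form J = [[1, 1], [0, 1]] with A = PJP^{-1}, so e^{tA} = P e^{tJ} P^{-1}.

For a Jordan block J_k(λ), e^{tJ_k(λ)} = e^{λt} · (I + tN + t^2 N^2/2! + ... + t^{k-1} N^{k-1}/(k-1)!) where N is the nilpotent superdiagonal part.

Assembling the blocks and conjugating back gives the entries of e^{tA} as shown above.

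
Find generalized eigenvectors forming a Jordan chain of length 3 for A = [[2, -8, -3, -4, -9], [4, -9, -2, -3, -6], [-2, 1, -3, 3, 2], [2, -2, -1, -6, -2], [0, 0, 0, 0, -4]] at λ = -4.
We seek v_1 ∈ ker((A + 4I)^3) \ ker((A + 4I)^2), then set v_{i+1} = (A + 4I) v_i.

One such chain is v_1 = [[-1, -1, 1, -1, 0]]^T, v_2 = [[3, 2, -1, 1, 0]]^T, v_3 = [[1, 1, -2, 1, 0]]^T. Check: (A + 4I) v_3 = [[0, 0, 0, 0, 0]]^T = 0.

v_1 = [[-1, -1, 1, -1, 0]]^T, v_2 = [[3, 2, -1, 1, 0]]^T, v_3 = [[1, 1, -2, 1, 0]]^T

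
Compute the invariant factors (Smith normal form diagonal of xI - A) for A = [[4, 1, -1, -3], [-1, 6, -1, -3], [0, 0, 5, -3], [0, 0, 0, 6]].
The Jordan structure of A has elementary divisors (x - 5)^2, (x - 5), (x - 6). Arranging the block sizes at each eigenvalue in decreasing order and taking row products gives the invariant factors.

Invariant factors (smallest first, each dividing the next): x - 5, (x - 6)(x - 5)^2.

Check: the last factor (x - 6)(x - 5)^2 is the minimal polynomial, and the product (x - 6)(x - 5)^3 is the characteristic polynomial.

x - 5, (x - 6)(x - 5)^2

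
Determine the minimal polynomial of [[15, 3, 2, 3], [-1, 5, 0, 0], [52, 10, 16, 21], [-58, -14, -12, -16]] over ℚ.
m_A(x) = (x - 6)^3(x - 2)

The characteristic polynomial factors as (x - 6)^3(x - 2). The minimal polynomial is ∏(x - λ)^{k_λ} where k_λ is the size of the largest Jordan block at λ.

For λ = 2: rank(A - 2I) = 3, and the largest Jordan block has size 1 (the smallest k with rank((A - 2I)^k) = rank((A - 2I)^(k+1))).
For λ = 6: rank(A - 6I) = 3, and the largest Jordan block has size 3 (the smallest k with rank((A - 6I)^k) = rank((A - 6I)^(k+1))).

So m_A(x) = (x - 6)^3(x - 2).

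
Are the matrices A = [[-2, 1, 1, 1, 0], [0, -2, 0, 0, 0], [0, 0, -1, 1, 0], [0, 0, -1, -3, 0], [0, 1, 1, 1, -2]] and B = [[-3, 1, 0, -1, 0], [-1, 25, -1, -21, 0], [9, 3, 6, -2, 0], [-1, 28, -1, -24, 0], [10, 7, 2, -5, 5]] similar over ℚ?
trace(A) = -10 but trace(B) = 9. The trace is a similarity invariant, so A and B are not similar.

No.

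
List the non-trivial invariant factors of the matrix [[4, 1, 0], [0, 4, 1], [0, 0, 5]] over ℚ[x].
The Jordan structure of A has elementary divisors (x - 4)^2, (x - 5). Arranging the block sizes at each eigenvalue in decreasing order and taking row products gives the invariant factors.

Invariant factors (smallest first, each dividing the next): (x - 5)(x - 4)^2.

Check: the last factor (x - 5)(x - 4)^2 is the minimal polynomial, and the product (x - 5)(x - 4)^2 is the characteristic polynomial.

(x - 5)(x - 4)^2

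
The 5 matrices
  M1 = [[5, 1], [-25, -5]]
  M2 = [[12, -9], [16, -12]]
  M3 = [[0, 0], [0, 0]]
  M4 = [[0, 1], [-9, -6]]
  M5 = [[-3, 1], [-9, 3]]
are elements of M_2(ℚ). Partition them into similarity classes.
Characteristic polynomials: χ_{M1} = x^2, χ_{M2} = x^2, χ_{M3} = x^2, χ_{M4} = (x + 3)^2, χ_{M5} = x^2.

{M1, M2, M5}: invariant factors x^2.

{M3}: invariant factors x, x.

{M4}: invariant factors (x + 3)^2.

Matrices are similar if and only if their invariant-factor lists agree; the partition into similarity classes is {M1, M2, M5}, {M3}, {M4}.

3 classes: {M1, M2, M5}, {M3}, {M4}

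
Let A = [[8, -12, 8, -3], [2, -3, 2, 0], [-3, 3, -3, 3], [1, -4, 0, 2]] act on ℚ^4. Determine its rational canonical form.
R = [[0, -3, 0, 0], [1, 2, 0, 0], [0, 0, 0, -3], [0, 0, 1, 2]]

The invariant factors of A (the non-unit diagonal entries of the Smith normal form of xI - A over ℚ[x]) are x^2 - 2x + 3, x^2 - 2x + 3, each dividing the next. The characteristic polynomial is their product, (x^2 - 2x + 3)^2.

The rational canonical form is the block-diagonal matrix of companion matrices C(f_i):
R = [[0, -3, 0, 0], [1, 2, 0, 0], [0, 0, 0, -3], [0, 0, 1, 2]].

Note the characteristic polynomial does not split into linear factors over ℚ, so A has no Jordan form over ℚ; the rational canonical form exists over any field.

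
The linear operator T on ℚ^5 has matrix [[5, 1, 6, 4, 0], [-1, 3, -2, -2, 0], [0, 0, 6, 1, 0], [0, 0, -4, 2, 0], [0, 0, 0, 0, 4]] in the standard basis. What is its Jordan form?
The characteristic polynomial is det(xI - A) = (x - 4)^5, so the eigenvalues are 4 (algebraic multiplicity 5).

For λ = 4: rank(A - 4I) = 2, rank((A - 4I)^2) = 0. The eigenspace has dimension 5 - 2 = 3, so there are 3 Jordan blocks; the rank sequence gives block sizes [2, 2, 1].

Assembling the blocks gives the Jordan form J above.

J = [[4, 1, 0, 0, 0], [0, 4, 0, 0, 0], [0, 0, 4, 1, 0], [0, 0, 0, 4, 0], [0, 0, 0, 0, 4]]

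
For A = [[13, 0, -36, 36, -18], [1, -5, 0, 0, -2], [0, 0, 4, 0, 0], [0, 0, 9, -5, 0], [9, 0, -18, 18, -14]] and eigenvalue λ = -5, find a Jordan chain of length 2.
v_1 = [[-1, 0, 0, 0, -1]]^T, v_2 = [[0, 1, 0, 0, 0]]^T

We seek v_1 ∈ ker((A + 5I)^2) \ ker(A + 5I), then set v_{i+1} = (A + 5I) v_i.

One such chain is v_1 = [[-1, 0, 0, 0, -1]]^T, v_2 = [[0, 1, 0, 0, 0]]^T. Check: (A + 5I) v_2 = [[0, 0, 0, 0, 0]]^T = 0.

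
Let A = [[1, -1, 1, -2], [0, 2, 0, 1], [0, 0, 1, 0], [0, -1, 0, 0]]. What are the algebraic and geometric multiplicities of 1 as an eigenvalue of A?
The characteristic polynomial is (x - 1)^4, so the factor x - 1 appears with exponent 4: the algebraic multiplicity is 4.

rank(A - I) = 2, so the eigenspace has dimension 4 - 2 = 2: the geometric multiplicity is 2.

Since 2 < 4, A is not diagonalizable.

algebraic multiplicity 4, geometric multiplicity 2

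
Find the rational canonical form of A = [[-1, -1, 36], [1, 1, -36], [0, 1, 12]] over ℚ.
R = [[0, 0, 0], [1, 0, -36], [0, 1, 12]]

The invariant factors of A (the non-unit diagonal entries of the Smith normal form of xI - A over ℚ[x]) are x(x - 6)^2, each dividing the next. The characteristic polynomial is their product, x(x - 6)^2.

The rational canonical form is the block-diagonal matrix of companion matrices C(f_i):
R = [[0, 0, 0], [1, 0, -36], [0, 1, 12]].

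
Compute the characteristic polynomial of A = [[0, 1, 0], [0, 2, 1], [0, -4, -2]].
χ_A(x) = x^3

xI - A = [[x, -1, 0], [0, x - 2, -1], [0, 4, x + 2]].

Expanding det(xI - A) along the first row:
det(xI - A) = + (x)·det([[x - 2, -1], [4, x + 2]]) - (-1)·det([[0, -1], [0, x + 2]]) + (0)·det([[0, x - 2], [0, 4]]).

Evaluating gives χ_A(x) = x^3.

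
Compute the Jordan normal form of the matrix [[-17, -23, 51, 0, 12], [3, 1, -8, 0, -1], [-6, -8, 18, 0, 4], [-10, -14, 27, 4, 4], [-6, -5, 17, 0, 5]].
J = [[1, 1, 0, 0, 0], [0, 1, 1, 0, 0], [0, 0, 1, 0, 0], [0, 0, 0, 4, 1], [0, 0, 0, 0, 4]]

The characteristic polynomial is det(xI - A) = (x - 4)^2(x - 1)^3, so the eigenvalues are 1 (algebraic multiplicity 3), 4 (algebraic multiplicity 2).

For λ = 1: rank(A - I) = 4, rank((A - I)^2) = 3, rank((A - I)^3) = 2. The eigenspace has dimension 5 - 4 = 1, so there is 1 Jordan block; the rank sequence gives block sizes [3].

For λ = 4: rank(A - 4I) = 4, rank((A - 4I)^2) = 3. The eigenspace has dimension 5 - 4 = 1, so there is 1 Jordan block; the rank sequence gives block sizes [2].

Assembling the blocks gives the Jordan form J above.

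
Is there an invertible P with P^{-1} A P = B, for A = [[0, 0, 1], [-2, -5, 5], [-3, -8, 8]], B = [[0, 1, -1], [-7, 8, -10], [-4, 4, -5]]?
Two matrices over a field are similar if and only if they have the same invariant factors.

Both A and B have characteristic polynomial (x - 1)^3 and minimal polynomial (x - 1)^3. Computing further, both have invariant factors (x - 1)^3. Hence A and B are similar.

Yes.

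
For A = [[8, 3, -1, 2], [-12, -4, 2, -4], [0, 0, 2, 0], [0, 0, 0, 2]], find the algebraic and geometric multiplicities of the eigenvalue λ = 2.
algebraic multiplicity 4, geometric multiplicity 3

The characteristic polynomial is (x - 2)^4, so the factor x - 2 appears with exponent 4: the algebraic multiplicity is 4.

rank(A - 2I) = 1, so the eigenspace has dimension 4 - 1 = 3: the geometric multiplicity is 3.

Since 3 < 4, A is not diagonalizable.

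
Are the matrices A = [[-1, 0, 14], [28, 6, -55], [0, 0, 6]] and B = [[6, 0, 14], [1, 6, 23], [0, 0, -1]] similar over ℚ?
Two matrices over a field are similar if and only if they have the same invariant factors.

Both A and B have characteristic polynomial (x - 6)^2(x + 1) and minimal polynomial (x - 6)^2(x + 1). Computing further, both have invariant factors (x - 6)^2(x + 1). Hence A and B are similar.

Yes.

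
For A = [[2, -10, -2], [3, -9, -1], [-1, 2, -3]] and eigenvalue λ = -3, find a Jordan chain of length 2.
v_1 = [[4, 2, 1]]^T, v_2 = [[-2, -1, 0]]^T

We seek v_1 ∈ ker((A + 3I)^2) \ ker(A + 3I), then set v_{i+1} = (A + 3I) v_i.

One such chain is v_1 = [[4, 2, 1]]^T, v_2 = [[-2, -1, 0]]^T. Check: (A + 3I) v_2 = [[0, 0, 0]]^T = 0.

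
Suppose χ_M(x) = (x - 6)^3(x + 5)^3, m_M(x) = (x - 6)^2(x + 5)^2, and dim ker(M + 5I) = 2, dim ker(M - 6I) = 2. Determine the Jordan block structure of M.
Jordan blocks: (-5, 2), (-5, 1), (6, 2), (6, 1)

λ = -5: algebraic multiplicity 3 (exponent in χ_M), largest block size 2 (exponent in m_M), 2 blocks (geometric multiplicity). These force block sizes [2, 1].
λ = 6: algebraic multiplicity 3 (exponent in χ_M), largest block size 2 (exponent in m_M), 2 blocks (geometric multiplicity). These force block sizes [2, 1].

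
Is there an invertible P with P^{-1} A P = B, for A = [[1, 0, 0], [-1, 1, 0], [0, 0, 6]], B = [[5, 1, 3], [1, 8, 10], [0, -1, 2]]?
trace(A) = 8 but trace(B) = 15. The trace is a similarity invariant, so A and B are not similar.

No.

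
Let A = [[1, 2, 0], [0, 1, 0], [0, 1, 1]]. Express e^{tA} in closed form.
A has Jordan form J = [[1, 1, 0], [0, 1, 0], [0, 0, 1]] with A = PJP^{-1}, so e^{tA} = P e^{tJ} P^{-1}.

For a Jordan block J_k(λ), e^{tJ_k(λ)} = e^{λt} · (I + tN + t^2 N^2/2! + ... + t^{k-1} N^{k-1}/(k-1)!) where N is the nilpotent superdiagonal part.

Assembling the blocks and conjugating back gives the entries of e^{tA} as shown above.

e^{tA} = [[e^{t}, 2*t*e^{t}, 0], [0, e^{t}, 0], [0, t*e^{t}, e^{t}]]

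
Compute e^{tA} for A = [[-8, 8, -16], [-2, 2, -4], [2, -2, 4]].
e^{tA} = [[-3 + 4*e^{-2*t}, 4 - 4*e^{-2*t}, -8 + 8*e^{-2*t}], [-1 + e^{-2*t}, 2 - e^{-2*t}, -2 + 2*e^{-2*t}], [1 - e^{-2*t}, -1 + e^{-2*t}, 3 - 2*e^{-2*t}]]

A has Jordan form J = [[-2, 0, 0], [0, 0, 0], [0, 0, 0]] with A = PJP^{-1}, so e^{tA} = P e^{tJ} P^{-1}.

For a Jordan block J_k(λ), e^{tJ_k(λ)} = e^{λt} · (I + tN + t^2 N^2/2! + ... + t^{k-1} N^{k-1}/(k-1)!) where N is the nilpotent superdiagonal part.

Assembling the blocks and conjugating back gives the entries of e^{tA} as shown above.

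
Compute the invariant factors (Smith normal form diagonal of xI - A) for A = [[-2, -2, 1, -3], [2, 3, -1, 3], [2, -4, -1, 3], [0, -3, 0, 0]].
x, x^3

The Jordan structure of A has elementary divisors x^3, x. Arranging the block sizes at each eigenvalue in decreasing order and taking row products gives the invariant factors.

Invariant factors (smallest first, each dividing the next): x, x^3.

Check: the last factor x^3 is the minimal polynomial, and the product x^4 is the characteristic polynomial.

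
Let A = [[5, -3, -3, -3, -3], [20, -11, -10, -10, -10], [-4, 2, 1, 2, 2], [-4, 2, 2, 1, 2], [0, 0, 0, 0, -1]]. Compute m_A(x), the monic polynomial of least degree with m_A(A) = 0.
m_A(x) = (x + 1)^2

The characteristic polynomial factors as (x + 1)^5. The minimal polynomial is ∏(x - λ)^{k_λ} where k_λ is the size of the largest Jordan block at λ.

For λ = -1: rank(A + I) = 1, and the largest Jordan block has size 2 (the smallest k with rank((A + I)^k) = rank((A + I)^(k+1))).

So m_A(x) = (x + 1)^2.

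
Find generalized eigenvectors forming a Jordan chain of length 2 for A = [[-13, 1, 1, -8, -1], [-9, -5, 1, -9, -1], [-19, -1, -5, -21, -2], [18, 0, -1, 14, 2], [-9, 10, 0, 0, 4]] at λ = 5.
We seek v_1 ∈ ker((A - 5I)^2) \ ker(A - 5I), then set v_{i+1} = (A - 5I) v_i.

One such chain is v_1 = [[0, 0, 0, 0, 1]]^T, v_2 = [[-1, -1, -2, 2, -1]]^T. Check: (A - 5I) v_2 = [[0, 0, 0, 0, 0]]^T = 0.

v_1 = [[0, 0, 0, 0, 1]]^T, v_2 = [[-1, -1, -2, 2, -1]]^T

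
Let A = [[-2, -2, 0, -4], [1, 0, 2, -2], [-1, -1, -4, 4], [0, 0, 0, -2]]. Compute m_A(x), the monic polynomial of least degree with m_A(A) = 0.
The characteristic polynomial factors as (x + 2)^4. The minimal polynomial is ∏(x - λ)^{k_λ} where k_λ is the size of the largest Jordan block at λ.

For λ = -2: rank(A + 2I) = 2, and the largest Jordan block has size 3 (the smallest k with rank((A + 2I)^k) = rank((A + 2I)^(k+1))).

So m_A(x) = (x + 2)^3.

m_A(x) = (x + 2)^3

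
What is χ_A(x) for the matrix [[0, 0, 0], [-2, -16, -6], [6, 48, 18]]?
xI - A = [[x, 0, 0], [2, x + 16, 6], [-6, -48, x - 18]].

Expanding det(xI - A) along the first row:
det(xI - A) = + (x)·det([[x + 16, 6], [-48, x - 18]]) - (0)·det([[2, 6], [-6, x - 18]]) + (0)·det([[2, x + 16], [-6, -48]]).

Evaluating gives χ_A(x) = x^3 - 2x^2 = x^2(x - 2).

χ_A(x) = x^2(x - 2)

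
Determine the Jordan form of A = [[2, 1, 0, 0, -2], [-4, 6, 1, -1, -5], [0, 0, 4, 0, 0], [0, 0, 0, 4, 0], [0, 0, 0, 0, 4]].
The characteristic polynomial is det(xI - A) = (x - 4)^5, so the eigenvalues are 4 (algebraic multiplicity 5).

For λ = 4: rank(A - 4I) = 2, rank((A - 4I)^2) = 1, rank((A - 4I)^3) = 0. The eigenspace has dimension 5 - 2 = 3, so there are 3 Jordan blocks; the rank sequence gives block sizes [3, 1, 1].

Assembling the blocks gives the Jordan form J above.

J = [[4, 1, 0, 0, 0], [0, 4, 1, 0, 0], [0, 0, 4, 0, 0], [0, 0, 0, 4, 0], [0, 0, 0, 0, 4]]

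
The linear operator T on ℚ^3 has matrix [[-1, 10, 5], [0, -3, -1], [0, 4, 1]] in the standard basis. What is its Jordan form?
J = [[-1, 1, 0], [0, -1, 0], [0, 0, -1]]

The characteristic polynomial is det(xI - A) = (x + 1)^3, so the eigenvalues are -1 (algebraic multiplicity 3).

For λ = -1: rank(A + I) = 1, rank((A + I)^2) = 0. The eigenspace has dimension 3 - 1 = 2, so there are 2 Jordan blocks; the rank sequence gives block sizes [2, 1].

Assembling the blocks gives the Jordan form J above.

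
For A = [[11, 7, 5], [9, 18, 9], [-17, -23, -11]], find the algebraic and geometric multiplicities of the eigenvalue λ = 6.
The characteristic polynomial is (x - 6)^3, so the factor x - 6 appears with exponent 3: the algebraic multiplicity is 3.

rank(A - 6I) = 2, so the eigenspace has dimension 3 - 2 = 1: the geometric multiplicity is 1.

Since 1 < 3, A is not diagonalizable.

algebraic multiplicity 3, geometric multiplicity 1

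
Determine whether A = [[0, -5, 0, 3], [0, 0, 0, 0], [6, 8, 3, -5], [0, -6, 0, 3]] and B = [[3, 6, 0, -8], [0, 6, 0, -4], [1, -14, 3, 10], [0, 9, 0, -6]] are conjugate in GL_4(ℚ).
Yes.

Two matrices over a field are similar if and only if they have the same invariant factors.

Both A and B have characteristic polynomial x^2(x - 3)^2 and minimal polynomial x^2(x - 3)^2. Computing further, both have invariant factors x^2(x - 3)^2. Hence A and B are similar.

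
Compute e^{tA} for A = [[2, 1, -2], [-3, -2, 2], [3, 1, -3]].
A has Jordan form J = [[-1, 1, 0], [0, -1, 0], [0, 0, -1]] with A = PJP^{-1}, so e^{tA} = P e^{tJ} P^{-1}.

For a Jordan block J_k(λ), e^{tJ_k(λ)} = e^{λt} · (I + tN + t^2 N^2/2! + ... + t^{k-1} N^{k-1}/(k-1)!) where N is the nilpotent superdiagonal part.

Assembling the blocks and conjugating back gives the entries of e^{tA} as shown above.

e^{tA} = [[(3*t + 1)*e^{-t}, t*e^{-t}, -2*t*e^{-t}], [-3*t*e^{-t}, (1 - t)*e^{-t}, 2*t*e^{-t}], [3*t*e^{-t}, t*e^{-t}, (1 - 2*t)*e^{-t}]]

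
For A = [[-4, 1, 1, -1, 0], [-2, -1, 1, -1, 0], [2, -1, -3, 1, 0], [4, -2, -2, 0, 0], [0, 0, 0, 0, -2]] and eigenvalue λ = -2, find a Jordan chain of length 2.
v_1 = [[2, 7, -2, 0, 0]]^T, v_2 = [[1, 1, -1, -2, 0]]^T

We seek v_1 ∈ ker((A + 2I)^2) \ ker(A + 2I), then set v_{i+1} = (A + 2I) v_i.

One such chain is v_1 = [[2, 7, -2, 0, 0]]^T, v_2 = [[1, 1, -1, -2, 0]]^T. Check: (A + 2I) v_2 = [[0, 0, 0, 0, 0]]^T = 0.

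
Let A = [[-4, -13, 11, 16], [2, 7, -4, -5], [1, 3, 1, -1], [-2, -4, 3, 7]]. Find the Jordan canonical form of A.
J = [[2, 0, 0, 0], [0, 3, 1, 0], [0, 0, 3, 1], [0, 0, 0, 3]]

The characteristic polynomial is det(xI - A) = (x - 3)^3(x - 2), so the eigenvalues are 2 (algebraic multiplicity 1), 3 (algebraic multiplicity 3).

For λ = 2: algebraic multiplicity 1 gives one 1×1 block.

For λ = 3: rank(A - 3I) = 3, rank((A - 3I)^2) = 2, rank((A - 3I)^3) = 1. The eigenspace has dimension 4 - 3 = 1, so there is 1 Jordan block; the rank sequence gives block sizes [3].

Assembling the blocks gives the Jordan form J above.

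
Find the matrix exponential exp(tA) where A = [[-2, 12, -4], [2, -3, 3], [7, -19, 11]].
A has Jordan form J = [[2, 1, 0], [0, 2, 1], [0, 0, 2]] with A = PJP^{-1}, so e^{tA} = P e^{tJ} P^{-1}.

For a Jordan block J_k(λ), e^{tJ_k(λ)} = e^{λt} · (I + tN + t^2 N^2/2! + ... + t^{k-1} N^{k-1}/(k-1)!) where N is the nilpotent superdiagonal part.

Assembling the blocks and conjugating back gives the entries of e^{tA} as shown above.

e^{tA} = [[(6*t^2 - 4*t + 1)*e^{2*t}, 4*t*(3 - 4*t)*e^{2*t}, 4*t*(2*t - 1)*e^{2*t}], [t*(3*t + 4)*e^{2*t}/2, (-4*t^2 - 5*t + 1)*e^{2*t}, t*(2*t + 3)*e^{2*t}], [t*(14 - 3*t)*e^{2*t}/2, t*(4*t - 19)*e^{2*t}, (-2*t^2 + 9*t + 1)*e^{2*t}]]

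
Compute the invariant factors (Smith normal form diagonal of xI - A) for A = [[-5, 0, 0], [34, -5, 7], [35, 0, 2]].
The Jordan structure of A has elementary divisors (x + 5)^2, (x - 2). Arranging the block sizes at each eigenvalue in decreasing order and taking row products gives the invariant factors.

Invariant factors (smallest first, each dividing the next): (x - 2)(x + 5)^2.

Check: the last factor (x - 2)(x + 5)^2 is the minimal polynomial, and the product (x - 2)(x + 5)^2 is the characteristic polynomial.

(x - 2)(x + 5)^2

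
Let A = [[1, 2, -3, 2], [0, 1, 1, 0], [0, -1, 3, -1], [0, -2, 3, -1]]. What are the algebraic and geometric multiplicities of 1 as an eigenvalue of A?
The characteristic polynomial is (x - 1)^4, so the factor x - 1 appears with exponent 4: the algebraic multiplicity is 4.

rank(A - I) = 2, so the eigenspace has dimension 4 - 2 = 2: the geometric multiplicity is 2.

Since 2 < 4, A is not diagonalizable.

algebraic multiplicity 4, geometric multiplicity 2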